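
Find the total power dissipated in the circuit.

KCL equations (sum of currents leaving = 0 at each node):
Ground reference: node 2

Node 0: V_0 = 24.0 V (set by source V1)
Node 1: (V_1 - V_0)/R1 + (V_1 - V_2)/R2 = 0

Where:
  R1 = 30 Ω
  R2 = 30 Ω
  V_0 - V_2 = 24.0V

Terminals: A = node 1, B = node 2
Nodal analysis, taking node 2 as the 0 V reference.
Source V1 fixes V_0 = 24 V.
KCL at each unknown node (sum of currents leaving = 0; resistances in Ω):
  Node 1: (V_1 - 24)/30 + (V_1 - 0)/30 = 0
Collecting terms: 0.06667 × V_1 = 0.8  =>  V_1 = 12 V
Power in each resistor, P = (ΔV)²/R:
  P_R1 = (24 - 12)²/30 = 4.8 W
  P_R2 = (12 - 0)²/30 = 4.8 W
P_total = P_R1 + P_R2 = 9.6 W

Final answer: 9.6 W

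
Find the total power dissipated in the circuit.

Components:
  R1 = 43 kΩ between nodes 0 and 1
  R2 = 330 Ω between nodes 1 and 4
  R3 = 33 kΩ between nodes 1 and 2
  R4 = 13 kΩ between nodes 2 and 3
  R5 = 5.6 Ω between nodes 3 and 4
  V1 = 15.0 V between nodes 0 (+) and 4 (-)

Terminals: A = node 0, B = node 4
Nodal analysis, taking node 4 as the 0 V reference.
Source V1 fixes V_0 = 15 V.
KCL at each unknown node (sum of currents leaving = 0; resistances in Ω):
  Node 1: (V_1 - 15)/43000 + (V_1 - 0)/330 + (V_1 - V_2)/33000 = 0
  Node 2: (V_2 - V_1)/33000 + (V_2 - V_3)/13000 = 0
  Node 3: (V_3 - V_2)/13000 + (V_3 - 0)/5.6 = 0
Collecting terms (coefficients in siemens):
  0.003084·V_1 - 0.0000303·V_2 = 0.0003488
  0.0001072·V_2 - 0.0000303·V_1 - 0.00007692·V_3 = 0
  0.1786·V_3 - 0.00007692·V_2 = 0
Solving these 3 simultaneous equations (Gaussian elimination) gives:
  V_1 = 0.1134 V, V_2 = 0.03207 V, V_3 = 0.00001381 V
Power in each resistor, P = (ΔV)²/R:
  P_R1 = (15 - 0.1134)²/43000 = 0.005154 W
  P_R2 = (0.1134 - 0)²/330 = 0.00003899 W
  P_R3 = (0.1134 - 0.03207)²/33000 = 0.0000002006 W
  P_R4 = (0.03207 - 0.00001381)²/13000 = 0.00000007903 W
  P_R5 = (0.00001381 - 0)²/5.6 = 0.00000000003404 W
P_total = P_R1 + P_R2 + P_R3 + P_R4 + P_R5 = 0.005193 W

Final answer: 0.005193 W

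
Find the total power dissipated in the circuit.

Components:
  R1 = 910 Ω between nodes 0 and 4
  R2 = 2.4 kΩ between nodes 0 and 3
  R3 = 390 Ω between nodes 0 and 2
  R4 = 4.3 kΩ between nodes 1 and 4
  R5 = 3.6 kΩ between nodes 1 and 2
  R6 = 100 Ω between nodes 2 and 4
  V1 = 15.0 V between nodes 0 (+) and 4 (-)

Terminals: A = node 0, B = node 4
Nodal analysis, taking node 4 as the 0 V reference.
Source V1 fixes V_0 = 15 V.
KCL at each unknown node (sum of currents leaving = 0; resistances in Ω):
  Node 1: (V_1 - 0)/4300 + (V_1 - V_2)/3600 = 0
  Node 2: (V_2 - 15)/390 + (V_2 - V_1)/3600 + (V_2 - 0)/100 = 0
  Node 3: (V_3 - 15)/2400 = 0
Collecting terms (coefficients in siemens):
  0.0005103·V_1 - 0.0002778·V_2 = 0
  0.01284·V_2 - 0.0002778·V_1 = 0.03846
  0.0004167·V_3 = 0.00625
Solving these 3 simultaneous equations (Gaussian elimination) gives:
  V_1 = 1.65 V, V_2 = 3.031 V, V_3 = 15 V
Power in each resistor, P = (ΔV)²/R:
  P_R1 = (15 - 0)²/910 = 0.2473 W
  P_R2 = (15 - 15)²/2400 = 0 W
  P_R3 = (15 - 3.031)²/390 = 0.3673 W
  P_R4 = (1.65 - 0)²/4300 = 0.0006328 W
  P_R5 = (1.65 - 3.031)²/3600 = 0.0005298 W
  P_R6 = (3.031 - 0)²/100 = 0.09185 W
P_total = P_R1 + P_R2 + P_R3 + P_R4 + P_R5 + P_R6 = 0.7076 W

Final answer: 0.7076 W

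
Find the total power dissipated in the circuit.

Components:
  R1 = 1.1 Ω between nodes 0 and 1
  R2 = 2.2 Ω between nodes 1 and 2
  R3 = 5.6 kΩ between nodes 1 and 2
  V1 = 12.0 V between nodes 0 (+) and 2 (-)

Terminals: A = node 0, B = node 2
Nodal analysis, taking node 2 as the 0 V reference.
Source V1 fixes V_0 = 12 V.
KCL at each unknown node (sum of currents leaving = 0; resistances in Ω):
  Node 1: (V_1 - 12)/1.1 + (V_1 - 0)/2.2 + (V_1 - 0)/5600 = 0
Collecting terms: 1.364 × V_1 = 10.91  =>  V_1 = 7.999 V
Power in each resistor, P = (ΔV)²/R:
  P_R1 = (12 - 7.999)²/1.1 = 14.55 W
  P_R2 = (7.999 - 0)²/2.2 = 29.08 W
  P_R3 = (7.999 - 0)²/5600 = 0.01143 W
P_total = P_R1 + P_R2 + P_R3 = 43.65 W

Final answer: 43.65 W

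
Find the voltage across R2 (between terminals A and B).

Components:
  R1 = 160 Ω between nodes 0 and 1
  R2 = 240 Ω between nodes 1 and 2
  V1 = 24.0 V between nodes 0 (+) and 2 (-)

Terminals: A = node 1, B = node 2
R1 and R2 are in series across V1 (node 0 → node 1 → node 2), and the output A–B is taken across R2, so this is a voltage divider.
Series current: I = V1/(R1 + R2) = 24/(160 + 240) = 24/400 = 0.06 A
V_R2 = I × R2 = V1 × R2/(R1 + R2) = 24 × 240/400 = 14.4 V

Final answer: 14.4 V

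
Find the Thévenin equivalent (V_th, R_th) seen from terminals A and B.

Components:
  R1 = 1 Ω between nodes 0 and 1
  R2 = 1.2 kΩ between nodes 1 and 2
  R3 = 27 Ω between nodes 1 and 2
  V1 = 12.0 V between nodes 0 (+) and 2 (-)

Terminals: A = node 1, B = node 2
Step 1 — V_th is the open-circuit voltage V_A - V_B (nothing connected across the terminals).
Nodal analysis, taking node 2 as the 0 V reference.
Source V1 fixes V_0 = 12 V.
KCL at each unknown node (sum of currents leaving = 0; resistances in Ω):
  Node 1: (V_1 - 12)/1 + (V_1 - 0)/1200 + (V_1 - 0)/27 = 0
Collecting terms: 1.038 × V_1 = 12  =>  V_1 = 11.56 V
V_th = V_1 - V_2 = 11.56 - 0 = 11.56 V
Step 2 — R_th: zero the source — replace V1 by a short circuit (node 2 merges into node 0) — and find the resistance seen between A (node 1) and B (node 0).
Reduce the network between node 1 (A) and node 0 (B) by series/parallel combination:
  Rp1 = R1 ‖ R2 ‖ R3 (parallel, all between nodes 0 and 1) = 1/(1/1 + 1/1200 + 1/27) = 0.9635 Ω
R_th = 0.9635 Ω

Final answer: V_th = 11.56 V, R_th = 0.9635 Ω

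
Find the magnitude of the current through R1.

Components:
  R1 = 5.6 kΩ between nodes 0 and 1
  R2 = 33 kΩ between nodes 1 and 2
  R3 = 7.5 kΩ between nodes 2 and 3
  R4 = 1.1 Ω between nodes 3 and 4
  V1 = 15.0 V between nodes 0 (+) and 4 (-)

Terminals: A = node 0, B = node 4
Nodal analysis, taking node 4 as the 0 V reference.
Source V1 fixes V_0 = 15 V.
KCL at each unknown node (sum of currents leaving = 0; resistances in Ω):
  Node 1: (V_1 - 15)/5600 + (V_1 - V_2)/33000 = 0
  Node 2: (V_2 - V_1)/33000 + (V_2 - V_3)/7500 = 0
  Node 3: (V_3 - V_2)/7500 + (V_3 - 0)/1.1 = 0
Collecting terms (coefficients in siemens):
  0.0002089·V_1 - 0.0000303·V_2 = 0.002679
  0.0001636·V_2 - 0.0000303·V_1 - 0.0001333·V_3 = 0
  0.9092·V_3 - 0.0001333·V_2 = 0
Solving these 3 simultaneous equations (Gaussian elimination) gives:
  V_1 = 13.18 V, V_2 = 2.441 V, V_3 = 0.0003579 V
I_R1 = (V_0 - V_1)/R1 = (15 - 13.18)/5600 = 0.0003254 A
|I_R1| = 0.0003254 A

Final answer: |I_R1| = 0.0003254 A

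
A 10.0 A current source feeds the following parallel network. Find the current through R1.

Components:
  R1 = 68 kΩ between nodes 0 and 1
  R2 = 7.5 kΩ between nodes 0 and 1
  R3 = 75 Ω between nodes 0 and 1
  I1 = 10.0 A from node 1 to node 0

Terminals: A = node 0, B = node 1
All resistors sit directly between nodes 0 and 1, so they are in parallel and share one voltage V; the full source current 10 A splits among them.
1/R_par = 1/68000 + 1/7500 + 1/75 = 0.01348 S  =>  R_par = 74.18 Ω
V = I × R_par = 10 × 74.18 = 741.8 V
I_R1 = V/R1 = 741.8/68000 = 0.01091 A

Final answer: 0.01091 A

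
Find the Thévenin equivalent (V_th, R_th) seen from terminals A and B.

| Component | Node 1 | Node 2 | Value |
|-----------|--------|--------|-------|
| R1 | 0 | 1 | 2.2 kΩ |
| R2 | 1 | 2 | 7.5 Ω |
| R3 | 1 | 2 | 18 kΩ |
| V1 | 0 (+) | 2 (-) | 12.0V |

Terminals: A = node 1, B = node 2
Step 1 — V_th is the open-circuit voltage V_A - V_B (nothing connected across the terminals).
Nodal analysis, taking node 2 as the 0 V reference.
Source V1 fixes V_0 = 12 V.
KCL at each unknown node (sum of currents leaving = 0; resistances in Ω):
  Node 1: (V_1 - 12)/2200 + (V_1 - 0)/7.5 + (V_1 - 0)/18000 = 0
Collecting terms: 0.1338 × V_1 = 0.005455  =>  V_1 = 0.04075 V
V_th = V_1 - V_2 = 0.04075 - 0 = 0.04075 V
Step 2 — R_th: zero the source — replace V1 by a short circuit (node 2 merges into node 0) — and find the resistance seen between A (node 1) and B (node 0).
Reduce the network between node 1 (A) and node 0 (B) by series/parallel combination:
  Rp1 = R1 ‖ R2 ‖ R3 (parallel, all between nodes 0 and 1) = 1/(1/2200 + 1/7.5 + 1/18000) = 7.471 Ω
R_th = 7.471 Ω

Final answer: V_th = 0.04075 V, R_th = 7.471 Ω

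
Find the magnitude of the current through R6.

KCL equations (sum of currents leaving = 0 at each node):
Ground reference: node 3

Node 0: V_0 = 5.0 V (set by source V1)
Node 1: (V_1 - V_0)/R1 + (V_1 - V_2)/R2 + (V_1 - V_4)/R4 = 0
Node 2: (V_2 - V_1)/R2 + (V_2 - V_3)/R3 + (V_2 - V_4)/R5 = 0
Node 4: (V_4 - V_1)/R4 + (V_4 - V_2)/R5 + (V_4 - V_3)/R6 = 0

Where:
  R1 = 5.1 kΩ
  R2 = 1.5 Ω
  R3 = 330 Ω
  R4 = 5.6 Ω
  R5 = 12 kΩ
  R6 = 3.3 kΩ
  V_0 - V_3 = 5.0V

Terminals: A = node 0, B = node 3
Nodal analysis, taking node 3 as the 0 V reference.
Source V1 fixes V_0 = 5 V.
KCL at each unknown node (sum of currents leaving = 0; resistances in Ω):
  Node 1: (V_1 - 5)/5100 + (V_1 - V_2)/1.5 + (V_1 - V_4)/5.6 = 0
  Node 2: (V_2 - V_1)/1.5 + (V_2 - 0)/330 + (V_2 - V_4)/12000 = 0
  Node 4: (V_4 - V_1)/5.6 + (V_4 - V_2)/12000 + (V_4 - 0)/3300 = 0
Collecting terms (coefficients in siemens):
  0.8454·V_1 - 0.6667·V_2 - 0.1786·V_4 = 0.0009804
  0.6698·V_2 - 0.6667·V_1 - 0.00008333·V_4 = 0
  0.179·V_4 - 0.1786·V_1 - 0.00008333·V_2 = 0
Solving these 3 simultaneous equations (Gaussian elimination) gives:
  V_1 = 0.2789 V, V_2 = 0.2776 V, V_4 = 0.2784 V
I_R6 = (V_3 - V_4)/R6 = (0 - 0.2784)/3300 = -0.00008437 A
|I_R6| = 0.00008437 A

Final answer: |I_R6| = 8.437e-05 A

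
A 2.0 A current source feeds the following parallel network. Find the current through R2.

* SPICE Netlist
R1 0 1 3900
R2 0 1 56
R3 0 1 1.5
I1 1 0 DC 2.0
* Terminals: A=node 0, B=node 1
All resistors sit directly between nodes 0 and 1, so they are in parallel and share one voltage V; the full source current 2 A splits among them.
1/R_par = 1/3900 + 1/56 + 1/1.5 = 0.6848 S  =>  R_par = 1.46 Ω
V = I × R_par = 2 × 1.46 = 2.921 V
I_R2 = V/R2 = 2.921/56 = 0.05215 A

Final answer: 0.05215 A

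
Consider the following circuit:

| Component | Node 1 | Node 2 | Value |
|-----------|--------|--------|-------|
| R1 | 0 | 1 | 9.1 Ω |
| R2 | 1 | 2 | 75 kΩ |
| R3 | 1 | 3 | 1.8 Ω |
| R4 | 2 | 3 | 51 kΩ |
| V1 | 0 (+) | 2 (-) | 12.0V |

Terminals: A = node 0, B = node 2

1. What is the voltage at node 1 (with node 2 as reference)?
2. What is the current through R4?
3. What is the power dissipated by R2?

Nodal analysis, taking node 2 as the 0 V reference.
Source V1 fixes V_0 = 12 V.
KCL at each unknown node (sum of currents leaving = 0; resistances in Ω):
  Node 1: (V_1 - 12)/9.1 + (V_1 - 0)/75000 + (V_1 - V_3)/1.8 = 0
  Node 3: (V_3 - V_1)/1.8 + (V_3 - 0)/51000 = 0
Collecting terms (coefficients in siemens):
  0.6655·V_1 - 0.5556·V_3 = 1.319
  0.5556·V_3 - 0.5556·V_1 = 0
Determinant D = (0.6655)(0.5556) - (-0.5556)(-0.5556) = 0.06107
V_1 = [(1.319)(0.5556) - (-0.5556)(0)]/D = 12 V
V_3 = [(0.6655)(0) - (1.319)(-0.5556)]/D = 12 V
Part 1:
  Read off the nodal solution: V_1 = 12 V
Part 2:
  I_R4 = (V_2 - V_3)/R4 = (0 - 12)/51000 = -0.0002352 A
  Magnitude: I_R4 = 0.0002352 A
Part 3:
  I_R2 = (V_1 - V_2)/R2 = (12 - 0)/75000 = 0.00016 A
  P_R2 = I_R2² × R2 = (0.00016)² × 75000 = 0.001919 W

Final answers:
1. V_1 = 12 V
2. I_R4 = 0.0002352 A
3. P_R2 = 0.001919 W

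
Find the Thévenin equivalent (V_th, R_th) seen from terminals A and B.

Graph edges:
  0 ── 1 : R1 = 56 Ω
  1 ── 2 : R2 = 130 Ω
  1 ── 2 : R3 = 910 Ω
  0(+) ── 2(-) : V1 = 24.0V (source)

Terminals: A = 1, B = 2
Step 1 — V_th is the open-circuit voltage V_A - V_B (nothing connected across the terminals).
Nodal analysis, taking node 2 as the 0 V reference.
Source V1 fixes V_0 = 24 V.
KCL at each unknown node (sum of currents leaving = 0; resistances in Ω):
  Node 1: (V_1 - 24)/56 + (V_1 - 0)/130 + (V_1 - 0)/910 = 0
Collecting terms: 0.02665 × V_1 = 0.4286  =>  V_1 = 16.08 V
V_th = V_1 - V_2 = 16.08 - 0 = 16.08 V
Step 2 — R_th: zero the source — replace V1 by a short circuit (node 2 merges into node 0) — and find the resistance seen between A (node 1) and B (node 0).
Reduce the network between node 1 (A) and node 0 (B) by series/parallel combination:
  Rp1 = R1 ‖ R2 ‖ R3 (parallel, all between nodes 0 and 1) = 1/(1/56 + 1/130 + 1/910) = 37.53 Ω
R_th = 37.53 Ω

Final answer: V_th = 16.08 V, R_th = 37.53 Ω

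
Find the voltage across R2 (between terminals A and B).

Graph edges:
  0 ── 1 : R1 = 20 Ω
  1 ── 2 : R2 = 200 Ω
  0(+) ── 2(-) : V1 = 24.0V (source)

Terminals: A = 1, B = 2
R1 and R2 are in series across V1 (node 0 → node 1 → node 2), and the output A–B is taken across R2, so this is a voltage divider.
Series current: I = V1/(R1 + R2) = 24/(20 + 200) = 24/220 = 0.1091 A
V_R2 = I × R2 = V1 × R2/(R1 + R2) = 24 × 200/220 = 21.82 V

Final answer: 21.82 V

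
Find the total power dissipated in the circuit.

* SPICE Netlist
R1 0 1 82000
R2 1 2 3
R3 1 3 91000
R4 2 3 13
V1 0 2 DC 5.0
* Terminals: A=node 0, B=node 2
Nodal analysis, taking node 2 as the 0 V reference.
Source V1 fixes V_0 = 5 V.
KCL at each unknown node (sum of currents leaving = 0; resistances in Ω):
  Node 1: (V_1 - 5)/82000 + (V_1 - 0)/3 + (V_1 - V_3)/91000 = 0
  Node 3: (V_3 - V_1)/91000 + (V_3 - 0)/13 = 0
Collecting terms (coefficients in siemens):
  0.3334·V_1 - 0.00001099·V_3 = 0.00006098
  0.07693·V_3 - 0.00001099·V_1 = 0
Determinant D = (0.3334)(0.07693) - (-0.00001099)(-0.00001099) = 0.02565
V_1 = [(0.00006098)(0.07693) - (-0.00001099)(0)]/D = 0.0001829 V
V_3 = [(0.3334)(0) - (0.00006098)(-0.00001099)]/D = 0.00000002613 V
Power in each resistor, P = (ΔV)²/R:
  P_R1 = (5 - 0.0001829)²/82000 = 0.0003049 W
  P_R2 = (0.0001829 - 0)²/3 = 0.00000001115 W
  P_R3 = (0.0001829 - 0.00000002613)²/91000 = 0.0000000000003676 W
  P_R4 = (0 - 0.00000002613)²/13 = 0 W
P_total = P_R1 + P_R2 + P_R3 + P_R4 = 0.0003049 W

Final answer: 0.0003049 W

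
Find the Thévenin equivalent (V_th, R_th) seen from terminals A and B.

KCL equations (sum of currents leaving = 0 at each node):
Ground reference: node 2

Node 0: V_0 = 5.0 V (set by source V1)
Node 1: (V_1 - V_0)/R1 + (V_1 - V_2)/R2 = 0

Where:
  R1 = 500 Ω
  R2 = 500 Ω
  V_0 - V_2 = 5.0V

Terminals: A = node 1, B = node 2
Step 1 — V_th is the open-circuit voltage V_A - V_B (nothing connected across the terminals).
Nodal analysis, taking node 2 as the 0 V reference.
Source V1 fixes V_0 = 5 V.
KCL at each unknown node (sum of currents leaving = 0; resistances in Ω):
  Node 1: (V_1 - 5)/500 + (V_1 - 0)/500 = 0
Collecting terms: 0.004 × V_1 = 0.01  =>  V_1 = 2.5 V
V_th = V_1 - V_2 = 2.5 - 0 = 2.5 V
Step 2 — R_th: zero the source — replace V1 by a short circuit (node 2 merges into node 0) — and find the resistance seen between A (node 1) and B (node 0).
Reduce the network between node 1 (A) and node 0 (B) by series/parallel combination:
  Rp1 = R1 ‖ R2 (parallel, both between nodes 0 and 1) = 1/(1/500 + 1/500) = 250 Ω
R_th = 250 Ω

Final answer: V_th = 2.5 V, R_th = 250 Ω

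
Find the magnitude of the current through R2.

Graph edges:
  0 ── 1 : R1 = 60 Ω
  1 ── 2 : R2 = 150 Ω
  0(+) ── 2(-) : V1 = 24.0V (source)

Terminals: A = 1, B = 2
Nodal analysis, taking node 2 as the 0 V reference.
Source V1 fixes V_0 = 24 V.
KCL at each unknown node (sum of currents leaving = 0; resistances in Ω):
  Node 1: (V_1 - 24)/60 + (V_1 - 0)/150 = 0
Collecting terms: 0.02333 × V_1 = 0.4  =>  V_1 = 17.14 V
I_R2 = (V_1 - V_2)/R2 = (17.14 - 0)/150 = 0.1143 A
|I_R2| = 0.1143 A

Final answer: |I_R2| = 0.1143 A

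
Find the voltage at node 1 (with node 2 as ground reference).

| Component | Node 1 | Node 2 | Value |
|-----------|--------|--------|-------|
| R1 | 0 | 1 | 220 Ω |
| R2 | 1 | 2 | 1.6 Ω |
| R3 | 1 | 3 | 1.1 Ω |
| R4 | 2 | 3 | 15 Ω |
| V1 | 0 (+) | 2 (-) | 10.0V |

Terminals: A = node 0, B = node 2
Nodal analysis, taking node 2 as the 0 V reference.
Source V1 fixes V_0 = 10 V.
KCL at each unknown node (sum of currents leaving = 0; resistances in Ω):
  Node 1: (V_1 - 10)/220 + (V_1 - 0)/1.6 + (V_1 - V_3)/1.1 = 0
  Node 3: (V_3 - V_1)/1.1 + (V_3 - 0)/15 = 0
Collecting terms (coefficients in siemens):
  1.539·V_1 - 0.9091·V_3 = 0.04545
  0.9758·V_3 - 0.9091·V_1 = 0
Determinant D = (1.539)(0.9758) - (-0.9091)(-0.9091) = 0.6749
V_1 = [(0.04545)(0.9758) - (-0.9091)(0)]/D = 0.06572 V
V_3 = [(1.539)(0) - (0.04545)(-0.9091)]/D = 0.06123 V
The requested potential is V_1 = 0.06572 V.

Final answer: V_1 = 0.06572 V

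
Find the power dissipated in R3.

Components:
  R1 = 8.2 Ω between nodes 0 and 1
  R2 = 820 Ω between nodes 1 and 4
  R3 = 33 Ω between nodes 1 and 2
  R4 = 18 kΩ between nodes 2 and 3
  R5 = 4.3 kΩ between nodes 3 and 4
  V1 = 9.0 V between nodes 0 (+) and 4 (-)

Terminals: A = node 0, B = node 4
Nodal analysis, taking node 4 as the 0 V reference.
Source V1 fixes V_0 = 9 V.
KCL at each unknown node (sum of currents leaving = 0; resistances in Ω):
  Node 1: (V_1 - 9)/8.2 + (V_1 - 0)/820 + (V_1 - V_2)/33 = 0
  Node 2: (V_2 - V_1)/33 + (V_2 - V_3)/18000 = 0
  Node 3: (V_3 - V_2)/18000 + (V_3 - 0)/4300 = 0
Collecting terms (coefficients in siemens):
  0.1535·V_1 - 0.0303·V_2 = 1.098
  0.03036·V_2 - 0.0303·V_1 - 0.00005556·V_3 = 0
  0.0002881·V_3 - 0.00005556·V_2 = 0
Solving these 3 simultaneous equations (Gaussian elimination) gives:
  V_1 = 8.908 V, V_2 = 8.894 V, V_3 = 1.715 V
I_R3 = (V_1 - V_2)/R3 = (8.908 - 8.894)/33 = 0.0003989 A
P_R3 = I_R3² × R3 = (0.0003989)² × 33 = 0.00000525 W

Final answer: 5.25e-06 W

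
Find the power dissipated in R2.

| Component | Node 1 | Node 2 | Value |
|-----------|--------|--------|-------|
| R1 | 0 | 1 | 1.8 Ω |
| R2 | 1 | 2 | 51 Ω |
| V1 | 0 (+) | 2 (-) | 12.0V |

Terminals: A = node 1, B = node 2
Nodal analysis, taking node 2 as the 0 V reference.
Source V1 fixes V_0 = 12 V.
KCL at each unknown node (sum of currents leaving = 0; resistances in Ω):
  Node 1: (V_1 - 12)/1.8 + (V_1 - 0)/51 = 0
Collecting terms: 0.5752 × V_1 = 6.667  =>  V_1 = 11.59 V
I_R2 = (V_1 - V_2)/R2 = (11.59 - 0)/51 = 0.2273 A
P_R2 = I_R2² × R2 = (0.2273)² × 51 = 2.634 W

Final answer: 2.634 W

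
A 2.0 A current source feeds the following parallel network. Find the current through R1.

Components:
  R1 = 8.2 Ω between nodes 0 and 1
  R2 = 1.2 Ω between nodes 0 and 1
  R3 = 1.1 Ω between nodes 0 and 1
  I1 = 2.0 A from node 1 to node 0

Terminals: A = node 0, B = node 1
All resistors sit directly between nodes 0 and 1, so they are in parallel and share one voltage V; the full source current 2 A splits among them.
1/R_par = 1/8.2 + 1/1.2 + 1/1.1 = 1.864 S  =>  R_par = 0.5364 Ω
V = I × R_par = 2 × 0.5364 = 1.073 V
I_R1 = V/R1 = 1.073/8.2 = 0.1308 A

Final answer: 0.1308 A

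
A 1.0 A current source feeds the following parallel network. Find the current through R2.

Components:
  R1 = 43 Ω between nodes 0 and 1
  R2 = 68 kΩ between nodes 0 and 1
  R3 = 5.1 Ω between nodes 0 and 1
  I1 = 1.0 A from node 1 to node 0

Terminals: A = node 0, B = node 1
All resistors sit directly between nodes 0 and 1, so they are in parallel and share one voltage V; the full source current 1 A splits among them.
1/R_par = 1/43 + 1/68000 + 1/5.1 = 0.2193 S  =>  R_par = 4.559 Ω
V = I × R_par = 1 × 4.559 = 4.559 V
I_R2 = V/R2 = 4.559/68000 = 0.00006704 A

Final answer: 6.704e-05 A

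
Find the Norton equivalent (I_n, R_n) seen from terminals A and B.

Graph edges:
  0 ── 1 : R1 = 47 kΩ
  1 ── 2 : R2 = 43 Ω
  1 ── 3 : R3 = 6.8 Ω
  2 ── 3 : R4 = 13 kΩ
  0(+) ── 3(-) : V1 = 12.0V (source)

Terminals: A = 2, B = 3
Find the Thévenin equivalent first; then I_n = V_th/R_th and R_n = R_th.
Step 1 — V_th is the open-circuit voltage V_A - V_B (nothing connected across the terminals).
Nodal analysis, taking node 3 as the 0 V reference.
Source V1 fixes V_0 = 12 V.
KCL at each unknown node (sum of currents leaving = 0; resistances in Ω):
  Node 1: (V_1 - 12)/47000 + (V_1 - V_2)/43 + (V_1 - 0)/6.8 = 0
  Node 2: (V_2 - V_1)/43 + (V_2 - 0)/13000 = 0
Collecting terms (coefficients in siemens):
  0.1703·V_1 - 0.02326·V_2 = 0.0002553
  0.02333·V_2 - 0.02326·V_1 = 0
Determinant D = (0.1703)(0.02333) - (-0.02326)(-0.02326) = 0.003434
V_1 = [(0.0002553)(0.02333) - (-0.02326)(0)]/D = 0.001735 V
V_2 = [(0.1703)(0) - (0.0002553)(-0.02326)]/D = 0.001729 V
V_th = V_2 - V_3 = 0.001729 - 0 = 0.001729 V
Step 2 — R_th: zero the source — replace V1 by a short circuit (node 3 merges into node 0) — and find the resistance seen between A (node 2) and B (node 0).
Reduce the network between node 2 (A) and node 0 (B) by series/parallel combination:
  Rp1 = R1 ‖ R3 (parallel, both between nodes 0 and 1) = 1/(1/47000 + 1/6.8) = 6.799 Ω
  Rs1 = R2 + Rp1 (series, joined only at node 1) = 43 + 6.799 = 49.8 Ω
  Rp2 = R4 ‖ Rs1 (parallel, both between nodes 0 and 2) = 1/(1/13000 + 1/49.8) = 49.61 Ω
R_th = 49.61 Ω
I_n = V_th/R_th = 0.001729/49.61 = 0.00003486 A, and R_n = R_th = 49.61 Ω

Final answer: I_n = 3.486e-05 A, R_n = 49.61 Ω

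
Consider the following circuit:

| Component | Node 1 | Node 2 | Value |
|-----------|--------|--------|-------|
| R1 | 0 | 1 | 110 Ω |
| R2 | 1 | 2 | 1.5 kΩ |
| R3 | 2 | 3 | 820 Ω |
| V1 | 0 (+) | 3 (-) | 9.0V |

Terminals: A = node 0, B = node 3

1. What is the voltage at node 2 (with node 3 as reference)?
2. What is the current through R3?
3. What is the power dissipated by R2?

Nodal analysis, taking node 3 as the 0 V reference.
Source V1 fixes V_0 = 9 V.
KCL at each unknown node (sum of currents leaving = 0; resistances in Ω):
  Node 1: (V_1 - 9)/110 + (V_1 - V_2)/1500 = 0
  Node 2: (V_2 - V_1)/1500 + (V_2 - 0)/820 = 0
Collecting terms (coefficients in siemens):
  0.009758·V_1 - 0.0006667·V_2 = 0.08182
  0.001886·V_2 - 0.0006667·V_1 = 0
Determinant D = (0.009758)(0.001886) - (-0.0006667)(-0.0006667) = 0.00001796
V_1 = [(0.08182)(0.001886) - (-0.0006667)(0)]/D = 8.593 V
V_2 = [(0.009758)(0) - (0.08182)(-0.0006667)]/D = 3.037 V
Part 1:
  Read off the nodal solution: V_2 = 3.037 V
Part 2:
  I_R3 = (V_2 - V_3)/R3 = (3.037 - 0)/820 = 0.003704 A
  Magnitude: I_R3 = 0.003704 A
Part 3:
  I_R2 = (V_1 - V_2)/R2 = (8.593 - 3.037)/1500 = 0.003704 A
  P_R2 = I_R2² × R2 = (0.003704)² × 1500 = 0.02058 W

Final answers:
1. V_2 = 3.037 V
2. I_R3 = 0.003704 A
3. P_R2 = 0.02058 W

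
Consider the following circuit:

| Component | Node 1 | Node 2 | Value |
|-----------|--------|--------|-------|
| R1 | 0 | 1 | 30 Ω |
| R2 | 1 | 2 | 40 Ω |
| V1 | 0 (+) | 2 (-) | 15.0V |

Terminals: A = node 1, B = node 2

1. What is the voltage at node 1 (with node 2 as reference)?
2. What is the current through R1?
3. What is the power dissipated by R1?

Nodal analysis, taking node 2 as the 0 V reference.
Source V1 fixes V_0 = 15 V.
KCL at each unknown node (sum of currents leaving = 0; resistances in Ω):
  Node 1: (V_1 - 15)/30 + (V_1 - 0)/40 = 0
Collecting terms: 0.05833 × V_1 = 0.5  =>  V_1 = 8.571 V
Part 1:
  Read off the nodal solution: V_1 = 8.571 V
Part 2:
  I_R1 = (V_0 - V_1)/R1 = (15 - 8.571)/30 = 0.2143 A
  Magnitude: I_R1 = 0.2143 A
Part 3:
  I_R1 = (V_0 - V_1)/R1 = (15 - 8.571)/30 = 0.2143 A
  P_R1 = I_R1² × R1 = (0.2143)² × 30 = 1.378 W

Final answers:
1. V_1 = 8.571 V
2. I_R1 = 0.2143 A
3. P_R1 = 1.378 W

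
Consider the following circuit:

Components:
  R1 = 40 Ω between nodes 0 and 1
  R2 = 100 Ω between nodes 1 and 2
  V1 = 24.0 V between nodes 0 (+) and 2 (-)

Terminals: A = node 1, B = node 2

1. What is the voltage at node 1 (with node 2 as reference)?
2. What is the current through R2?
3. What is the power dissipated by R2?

Nodal analysis, taking node 2 as the 0 V reference.
Source V1 fixes V_0 = 24 V.
KCL at each unknown node (sum of currents leaving = 0; resistances in Ω):
  Node 1: (V_1 - 24)/40 + (V_1 - 0)/100 = 0
Collecting terms: 0.035 × V_1 = 0.6  =>  V_1 = 17.14 V
Part 1:
  Read off the nodal solution: V_1 = 17.14 V
Part 2:
  I_R2 = (V_1 - V_2)/R2 = (17.14 - 0)/100 = 0.1714 A
  Magnitude: I_R2 = 0.1714 A
Part 3:
  I_R2 = (V_1 - V_2)/R2 = (17.14 - 0)/100 = 0.1714 A
  P_R2 = I_R2² × R2 = (0.1714)² × 100 = 2.939 W

Final answers:
1. V_1 = 17.14 V
2. I_R2 = 0.1714 A
3. P_R2 = 2.939 W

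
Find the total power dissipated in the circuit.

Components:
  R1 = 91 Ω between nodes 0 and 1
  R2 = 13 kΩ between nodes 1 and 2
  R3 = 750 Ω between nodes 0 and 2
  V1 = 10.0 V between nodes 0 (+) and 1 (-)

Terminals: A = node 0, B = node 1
Nodal analysis, taking node 1 as the 0 V reference.
Source V1 fixes V_0 = 10 V.
KCL at each unknown node (sum of currents leaving = 0; resistances in Ω):
  Node 2: (V_2 - 0)/13000 + (V_2 - 10)/750 = 0
Collecting terms: 0.00141 × V_2 = 0.01333  =>  V_2 = 9.455 V
Power in each resistor, P = (ΔV)²/R:
  P_R1 = (10 - 0)²/91 = 1.099 W
  P_R2 = (0 - 9.455)²/13000 = 0.006876 W
  P_R3 = (10 - 9.455)²/750 = 0.0003967 W
P_total = P_R1 + P_R2 + P_R3 = 1.106 W

Final answer: 1.106 W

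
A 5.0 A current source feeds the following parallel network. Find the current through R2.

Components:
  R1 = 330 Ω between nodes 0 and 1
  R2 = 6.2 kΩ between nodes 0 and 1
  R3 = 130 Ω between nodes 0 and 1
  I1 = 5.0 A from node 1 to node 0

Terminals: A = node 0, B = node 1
All resistors sit directly between nodes 0 and 1, so they are in parallel and share one voltage V; the full source current 5 A splits among them.
1/R_par = 1/330 + 1/6200 + 1/130 = 0.01088 S  =>  R_par = 91.88 Ω
V = I × R_par = 5 × 91.88 = 459.4 V
I_R2 = V/R2 = 459.4/6200 = 0.0741 A

Final answer: 0.0741 A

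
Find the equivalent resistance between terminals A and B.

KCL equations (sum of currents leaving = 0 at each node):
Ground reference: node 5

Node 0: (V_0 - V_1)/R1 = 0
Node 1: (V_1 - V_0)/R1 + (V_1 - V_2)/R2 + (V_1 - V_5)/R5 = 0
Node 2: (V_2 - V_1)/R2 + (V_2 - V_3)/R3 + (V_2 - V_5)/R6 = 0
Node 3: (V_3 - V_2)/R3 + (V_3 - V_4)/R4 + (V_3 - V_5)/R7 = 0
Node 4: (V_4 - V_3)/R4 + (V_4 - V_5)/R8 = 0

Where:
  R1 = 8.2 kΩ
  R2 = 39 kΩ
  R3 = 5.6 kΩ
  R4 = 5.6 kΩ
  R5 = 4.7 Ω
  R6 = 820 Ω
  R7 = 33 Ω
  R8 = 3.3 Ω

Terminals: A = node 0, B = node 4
The network is not a plain series/parallel combination. Inject a 1 A test current into terminal A (node 0) and return it from terminal B (node 4); then R_eq = V_A / (1 A).
Nodal analysis, taking node 4 as the 0 V reference.
Current source I_test pushes 1 A into node 0 and draws it out of node 4.
KCL at each unknown node (sum of currents leaving = 0; resistances in Ω):
  Node 0: (V_0 - V_1)/8200 - 1 = 0
  Node 1: (V_1 - V_0)/8200 + (V_1 - V_2)/39000 + (V_1 - V_5)/4.7 = 0
  Node 2: (V_2 - V_1)/39000 + (V_2 - V_3)/5600 + (V_2 - V_5)/820 = 0
  Node 3: (V_3 - V_2)/5600 + (V_3 - 0)/5600 + (V_3 - V_5)/33 = 0
  Node 5: (V_5 - V_1)/4.7 + (V_5 - V_2)/820 + (V_5 - V_3)/33 + (V_5 - 0)/3.3 = 0
Collecting terms (coefficients in siemens):
  0.000122·V_0 - 0.000122·V_1 = 1
  0.2129·V_1 - 0.000122·V_0 - 0.00002564·V_2 - 0.2128·V_5 = 0
  0.001424·V_2 - 0.00002564·V_1 - 0.0001786·V_3 - 0.00122·V_5 = 0
  0.03066·V_3 - 0.0001786·V_2 - 0.0303·V_5 = 0
  0.5473·V_5 - 0.2128·V_1 - 0.00122·V_2 - 0.0303·V_3 = 0
Solving these 5 simultaneous equations (Gaussian elimination) gives:
  V_0 = 8208 V, V_1 = 7.998 V, V_2 = 3.38 V, V_3 = 3.279 V
  V_5 = 3.298 V
R_eq = V_0 / 1 A = 8208 Ω = 8.208 kΩ

Final answer: 8.208 kΩ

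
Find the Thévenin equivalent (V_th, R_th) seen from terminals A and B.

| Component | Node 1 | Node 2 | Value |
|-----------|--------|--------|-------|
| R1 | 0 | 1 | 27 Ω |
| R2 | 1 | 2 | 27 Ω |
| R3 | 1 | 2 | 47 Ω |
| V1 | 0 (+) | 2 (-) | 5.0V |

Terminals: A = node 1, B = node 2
Step 1 — V_th is the open-circuit voltage V_A - V_B (nothing connected across the terminals).
Nodal analysis, taking node 2 as the 0 V reference.
Source V1 fixes V_0 = 5 V.
KCL at each unknown node (sum of currents leaving = 0; resistances in Ω):
  Node 1: (V_1 - 5)/27 + (V_1 - 0)/27 + (V_1 - 0)/47 = 0
Collecting terms: 0.09535 × V_1 = 0.1852  =>  V_1 = 1.942 V
V_th = V_1 - V_2 = 1.942 - 0 = 1.942 V
Step 2 — R_th: zero the source — replace V1 by a short circuit (node 2 merges into node 0) — and find the resistance seen between A (node 1) and B (node 0).
Reduce the network between node 1 (A) and node 0 (B) by series/parallel combination:
  Rp1 = R1 ‖ R2 ‖ R3 (parallel, all between nodes 0 and 1) = 1/(1/27 + 1/27 + 1/47) = 10.49 Ω
R_th = 10.49 Ω

Final answer: V_th = 1.942 V, R_th = 10.49 Ω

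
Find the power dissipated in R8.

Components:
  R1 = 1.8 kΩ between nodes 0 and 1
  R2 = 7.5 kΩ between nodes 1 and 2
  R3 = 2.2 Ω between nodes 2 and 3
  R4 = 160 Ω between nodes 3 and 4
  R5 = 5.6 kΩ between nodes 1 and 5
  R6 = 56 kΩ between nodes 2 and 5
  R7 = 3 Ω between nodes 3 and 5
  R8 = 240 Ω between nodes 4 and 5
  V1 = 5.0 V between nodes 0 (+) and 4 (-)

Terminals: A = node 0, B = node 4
Nodal analysis, taking node 4 as the 0 V reference.
Source V1 fixes V_0 = 5 V.
KCL at each unknown node (sum of currents leaving = 0; resistances in Ω):
  Node 1: (V_1 - 5)/1800 + (V_1 - V_2)/7500 + (V_1 - V_5)/5600 = 0
  Node 2: (V_2 - V_1)/7500 + (V_2 - V_3)/2.2 + (V_2 - V_5)/56000 = 0
  Node 3: (V_3 - V_2)/2.2 + (V_3 - 0)/160 + (V_3 - V_5)/3 = 0
  Node 5: (V_5 - V_1)/5600 + (V_5 - V_2)/56000 + (V_5 - V_3)/3 + (V_5 - 0)/240 = 0
Collecting terms (coefficients in siemens):
  0.0008675·V_1 - 0.0001333·V_2 - 0.0001786·V_5 = 0.002778
  0.4547·V_2 - 0.0001333·V_1 - 0.4545·V_3 - 0.00001786·V_5 = 0
  0.7941·V_3 - 0.4545·V_2 - 0.3333·V_5 = 0
  0.3377·V_5 - 0.0001786·V_1 - 0.00001786·V_2 - 0.3333·V_3 = 0
Solving these 4 simultaneous equations (Gaussian elimination) gives:
  V_1 = 3.236 V, V_2 = 0.09479 V, V_3 = 0.09387 V, V_5 = 0.09437 V
I_R8 = (V_4 - V_5)/R8 = (0 - 0.09437)/240 = -0.0003932 A
P_R8 = I_R8² × R8 = (-0.0003932)² × 240 = 0.00003711 W

Final answer: 3.711e-05 W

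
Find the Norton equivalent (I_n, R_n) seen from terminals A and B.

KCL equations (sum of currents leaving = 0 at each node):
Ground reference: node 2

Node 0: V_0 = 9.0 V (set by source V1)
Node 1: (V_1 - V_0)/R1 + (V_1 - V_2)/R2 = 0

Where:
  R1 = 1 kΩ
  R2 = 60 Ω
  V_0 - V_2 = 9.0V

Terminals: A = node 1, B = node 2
Find the Thévenin equivalent first; then I_n = V_th/R_th and R_n = R_th.
Step 1 — V_th is the open-circuit voltage V_A - V_B (nothing connected across the terminals).
Nodal analysis, taking node 2 as the 0 V reference.
Source V1 fixes V_0 = 9 V.
KCL at each unknown node (sum of currents leaving = 0; resistances in Ω):
  Node 1: (V_1 - 9)/1000 + (V_1 - 0)/60 = 0
Collecting terms: 0.01767 × V_1 = 0.009  =>  V_1 = 0.5094 V
V_th = V_1 - V_2 = 0.5094 - 0 = 0.5094 V
Step 2 — R_th: zero the source — replace V1 by a short circuit (node 2 merges into node 0) — and find the resistance seen between A (node 1) and B (node 0).
Reduce the network between node 1 (A) and node 0 (B) by series/parallel combination:
  Rp1 = R1 ‖ R2 (parallel, both between nodes 0 and 1) = 1/(1/1000 + 1/60) = 56.6 Ω
R_th = 56.6 Ω
I_n = V_th/R_th = 0.5094/56.6 = 0.009 A, and R_n = R_th = 56.6 Ω

Final answer: I_n = 0.009 A, R_n = 56.6 Ω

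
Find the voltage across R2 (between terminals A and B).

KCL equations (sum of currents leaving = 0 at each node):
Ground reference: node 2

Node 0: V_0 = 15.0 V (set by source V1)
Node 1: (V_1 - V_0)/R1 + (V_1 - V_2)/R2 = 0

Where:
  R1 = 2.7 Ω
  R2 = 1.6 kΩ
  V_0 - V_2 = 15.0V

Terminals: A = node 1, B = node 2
R1 and R2 are in series across V1 (node 0 → node 1 → node 2), and the output A–B is taken across R2, so this is a voltage divider.
Series current: I = V1/(R1 + R2) = 15/(2.7 + 1600) = 15/1603 = 0.009359 A
V_R2 = I × R2 = V1 × R2/(R1 + R2) = 15 × 1600/1603 = 14.97 V

Final answer: 14.97 V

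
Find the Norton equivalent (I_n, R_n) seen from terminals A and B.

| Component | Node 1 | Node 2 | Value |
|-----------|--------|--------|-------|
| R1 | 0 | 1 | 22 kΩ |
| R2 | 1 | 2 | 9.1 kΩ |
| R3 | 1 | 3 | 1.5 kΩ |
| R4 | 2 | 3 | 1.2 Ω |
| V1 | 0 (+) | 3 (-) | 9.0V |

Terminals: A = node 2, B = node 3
Find the Thévenin equivalent first; then I_n = V_th/R_th and R_n = R_th.
Step 1 — V_th is the open-circuit voltage V_A - V_B (nothing connected across the terminals).
Nodal analysis, taking node 3 as the 0 V reference.
Source V1 fixes V_0 = 9 V.
KCL at each unknown node (sum of currents leaving = 0; resistances in Ω):
  Node 1: (V_1 - 9)/22000 + (V_1 - V_2)/9100 + (V_1 - 0)/1500 = 0
  Node 2: (V_2 - V_1)/9100 + (V_2 - 0)/1.2 = 0
Collecting terms (coefficients in siemens):
  0.000822·V_1 - 0.0001099·V_2 = 0.0004091
  0.8334·V_2 - 0.0001099·V_1 = 0
Determinant D = (0.000822)(0.8334) - (-0.0001099)(-0.0001099) = 0.0006851
V_1 = [(0.0004091)(0.8334) - (-0.0001099)(0)]/D = 0.4977 V
V_2 = [(0.000822)(0) - (0.0004091)(-0.0001099)]/D = 0.00006562 V
V_th = V_2 - V_3 = 0.00006562 - 0 = 0.00006562 V
Step 2 — R_th: zero the source — replace V1 by a short circuit (node 3 merges into node 0) — and find the resistance seen between A (node 2) and B (node 0).
Reduce the network between node 2 (A) and node 0 (B) by series/parallel combination:
  Rp1 = R1 ‖ R3 (parallel, both between nodes 0 and 1) = 1/(1/22000 + 1/1500) = 1404 Ω
  Rs1 = R2 + Rp1 (series, joined only at node 1) = 9100 + 1404 = 10500 Ω
  Rp2 = R4 ‖ Rs1 (parallel, both between nodes 0 and 2) = 1/(1/1.2 + 1/10500) = 1.2 Ω
R_th = 1.2 Ω
I_n = V_th/R_th = 0.00006562/1.2 = 0.00005469 A, and R_n = R_th = 1.2 Ω

Final answer: I_n = 5.469e-05 A, R_n = 1.2 Ω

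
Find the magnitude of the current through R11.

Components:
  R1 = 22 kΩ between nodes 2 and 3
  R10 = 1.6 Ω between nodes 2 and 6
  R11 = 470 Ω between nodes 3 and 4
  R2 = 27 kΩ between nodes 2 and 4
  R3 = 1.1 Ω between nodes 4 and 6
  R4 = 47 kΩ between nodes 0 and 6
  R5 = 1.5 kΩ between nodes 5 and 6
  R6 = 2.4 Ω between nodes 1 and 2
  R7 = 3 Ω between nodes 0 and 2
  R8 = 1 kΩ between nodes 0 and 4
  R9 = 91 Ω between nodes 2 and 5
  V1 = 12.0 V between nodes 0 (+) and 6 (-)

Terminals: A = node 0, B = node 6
Nodal analysis, taking node 6 as the 0 V reference.
Source V1 fixes V_0 = 12 V.
KCL at each unknown node (sum of currents leaving = 0; resistances in Ω):
  Node 1: (V_1 - V_2)/2.4 = 0
  Node 2: (V_2 - V_3)/22000 + (V_2 - V_4)/27000 + (V_2 - V_1)/2.4 + (V_2 - 12)/3 + (V_2 - V_5)/91 + (V_2 - 0)/1.6 = 0
  Node 3: (V_3 - V_2)/22000 + (V_3 - V_4)/470 = 0
  Node 4: (V_4 - V_2)/27000 + (V_4 - 0)/1.1 + (V_4 - 12)/1000 + (V_4 - V_3)/470 = 0
  Node 5: (V_5 - 0)/1500 + (V_5 - V_2)/91 = 0
Collecting terms (coefficients in siemens):
  0.4167·V_1 - 0.4167·V_2 = 0
  1.386·V_2 - 0.4167·V_1 - 0.00004545·V_3 - 0.00003704·V_4 - 0.01099·V_5 = 4
  0.002173·V_3 - 0.00004545·V_2 - 0.002128·V_4 = 0
  0.9123·V_4 - 0.00003704·V_2 - 0.002128·V_3 = 0.012
  0.01166·V_5 - 0.01099·V_2 = 0
Solving these 5 simultaneous equations (Gaussian elimination) gives:
  V_1 = 4.171 V, V_2 = 4.171 V, V_3 = 0.1005 V, V_4 = 0.01356 V
  V_5 = 3.932 V
I_R11 = (V_3 - V_4)/R11 = (0.1005 - 0.01356)/470 = 0.000185 A
|I_R11| = 0.000185 A

Final answer: |I_R11| = 0.000185 A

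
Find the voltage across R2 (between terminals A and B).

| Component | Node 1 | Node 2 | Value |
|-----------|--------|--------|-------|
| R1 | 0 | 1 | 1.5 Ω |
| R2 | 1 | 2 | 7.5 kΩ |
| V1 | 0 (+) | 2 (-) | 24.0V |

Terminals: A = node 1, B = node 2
R1 and R2 are in series across V1 (node 0 → node 1 → node 2), and the output A–B is taken across R2, so this is a voltage divider.
Series current: I = V1/(R1 + R2) = 24/(1.5 + 7500) = 24/7502 = 0.003199 A
V_R2 = I × R2 = V1 × R2/(R1 + R2) = 24 × 7500/7502 = 24 V

Final answer: 24 V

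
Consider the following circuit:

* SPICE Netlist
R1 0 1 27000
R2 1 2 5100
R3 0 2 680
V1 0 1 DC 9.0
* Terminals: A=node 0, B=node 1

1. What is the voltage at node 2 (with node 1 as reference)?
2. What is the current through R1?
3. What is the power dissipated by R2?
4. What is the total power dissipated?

Nodal analysis, taking node 1 as the 0 V reference.
Source V1 fixes V_0 = 9 V.
KCL at each unknown node (sum of currents leaving = 0; resistances in Ω):
  Node 2: (V_2 - 0)/5100 + (V_2 - 9)/680 = 0
Collecting terms: 0.001667 × V_2 = 0.01324  =>  V_2 = 7.941 V
Part 1:
  Read off the nodal solution: V_2 = 7.941 V
Part 2:
  I_R1 = (V_0 - V_1)/R1 = (9 - 0)/27000 = 0.0003333 A
  Magnitude: I_R1 = 0.0003333 A
Part 3:
  I_R2 = (V_1 - V_2)/R2 = (0 - 7.941)/5100 = -0.001557 A
  P_R2 = I_R2² × R2 = (-0.001557)² × 5100 = 0.01237 W
Part 4:
  Power in each resistor, P = (ΔV)²/R:
    P_R1 = (9 - 0)²/27000 = 0.003 W
    P_R2 = (0 - 7.941)²/5100 = 0.01237 W
    P_R3 = (9 - 7.941)²/680 = 0.001649 W
  P_total = P_R1 + P_R2 + P_R3 = 0.01701 W

Final answers:
1. V_2 = 7.941 V
2. I_R1 = 0.0003333 A
3. P_R2 = 0.01237 W
4. P_total = 0.01701 W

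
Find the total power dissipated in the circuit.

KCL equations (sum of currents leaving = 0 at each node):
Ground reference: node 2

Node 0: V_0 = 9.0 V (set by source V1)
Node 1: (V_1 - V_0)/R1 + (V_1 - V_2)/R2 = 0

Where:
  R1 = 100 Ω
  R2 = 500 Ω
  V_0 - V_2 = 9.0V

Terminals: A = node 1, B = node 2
Nodal analysis, taking node 2 as the 0 V reference.
Source V1 fixes V_0 = 9 V.
KCL at each unknown node (sum of currents leaving = 0; resistances in Ω):
  Node 1: (V_1 - 9)/100 + (V_1 - 0)/500 = 0
Collecting terms: 0.012 × V_1 = 0.09  =>  V_1 = 7.5 V
Power in each resistor, P = (ΔV)²/R:
  P_R1 = (9 - 7.5)²/100 = 0.0225 W
  P_R2 = (7.5 - 0)²/500 = 0.1125 W
P_total = P_R1 + P_R2 = 0.135 W

Final answer: 0.135 W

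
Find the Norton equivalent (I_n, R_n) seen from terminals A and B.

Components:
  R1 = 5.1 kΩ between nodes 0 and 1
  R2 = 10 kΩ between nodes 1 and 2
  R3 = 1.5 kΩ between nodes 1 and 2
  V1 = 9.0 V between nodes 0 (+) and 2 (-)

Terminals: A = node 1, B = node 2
Find the Thévenin equivalent first; then I_n = V_th/R_th and R_n = R_th.
Step 1 — V_th is the open-circuit voltage V_A - V_B (nothing connected across the terminals).
Nodal analysis, taking node 2 as the 0 V reference.
Source V1 fixes V_0 = 9 V.
KCL at each unknown node (sum of currents leaving = 0; resistances in Ω):
  Node 1: (V_1 - 9)/5100 + (V_1 - 0)/10000 + (V_1 - 0)/1500 = 0
Collecting terms: 0.0009627 × V_1 = 0.001765  =>  V_1 = 1.833 V
V_th = V_1 - V_2 = 1.833 - 0 = 1.833 V
Step 2 — R_th: zero the source — replace V1 by a short circuit (node 2 merges into node 0) — and find the resistance seen between A (node 1) and B (node 0).
Reduce the network between node 1 (A) and node 0 (B) by series/parallel combination:
  Rp1 = R1 ‖ R2 ‖ R3 (parallel, all between nodes 0 and 1) = 1/(1/5100 + 1/10000 + 1/1500) = 1039 Ω
R_th = 1.039 kΩ
I_n = V_th/R_th = 1.833/1039 = 0.001765 A, and R_n = R_th = 1.039 kΩ

Final answer: I_n = 0.001765 A, R_n = 1.039 kΩ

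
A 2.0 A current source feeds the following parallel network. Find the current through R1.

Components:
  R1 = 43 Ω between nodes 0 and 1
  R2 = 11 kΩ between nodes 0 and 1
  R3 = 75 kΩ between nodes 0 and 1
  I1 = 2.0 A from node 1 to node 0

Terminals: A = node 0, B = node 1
All resistors sit directly between nodes 0 and 1, so they are in parallel and share one voltage V; the full source current 2 A splits among them.
1/R_par = 1/43 + 1/11000 + 1/75000 = 0.02336 S  =>  R_par = 42.81 Ω
V = I × R_par = 2 × 42.81 = 85.62 V
I_R1 = V/R1 = 85.62/43 = 1.991 A

Final answer: 1.991 A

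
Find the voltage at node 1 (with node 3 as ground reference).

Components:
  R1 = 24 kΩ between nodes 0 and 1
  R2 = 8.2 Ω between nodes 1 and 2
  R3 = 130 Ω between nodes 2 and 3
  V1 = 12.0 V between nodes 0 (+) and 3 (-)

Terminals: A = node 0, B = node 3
Nodal analysis, taking node 3 as the 0 V reference.
Source V1 fixes V_0 = 12 V.
KCL at each unknown node (sum of currents leaving = 0; resistances in Ω):
  Node 1: (V_1 - 12)/24000 + (V_1 - V_2)/8.2 = 0
  Node 2: (V_2 - V_1)/8.2 + (V_2 - 0)/130 = 0
Collecting terms (coefficients in siemens):
  0.122·V_1 - 0.122·V_2 = 0.0005
  0.1296·V_2 - 0.122·V_1 = 0
Determinant D = (0.122)(0.1296) - (-0.122)(-0.122) = 0.0009435
V_1 = [(0.0005)(0.1296) - (-0.122)(0)]/D = 0.0687 V
V_2 = [(0.122)(0) - (0.0005)(-0.122)]/D = 0.06463 V
The requested potential is V_1 = 0.0687 V.

Final answer: V_1 = 0.0687 V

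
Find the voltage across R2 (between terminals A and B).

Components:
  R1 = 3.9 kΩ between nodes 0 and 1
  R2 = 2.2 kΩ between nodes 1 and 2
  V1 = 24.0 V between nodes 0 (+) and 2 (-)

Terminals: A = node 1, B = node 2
R1 and R2 are in series across V1 (node 0 → node 1 → node 2), and the output A–B is taken across R2, so this is a voltage divider.
Series current: I = V1/(R1 + R2) = 24/(3900 + 2200) = 24/6100 = 0.003934 A
V_R2 = I × R2 = V1 × R2/(R1 + R2) = 24 × 2200/6100 = 8.656 V

Final answer: 8.656 V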